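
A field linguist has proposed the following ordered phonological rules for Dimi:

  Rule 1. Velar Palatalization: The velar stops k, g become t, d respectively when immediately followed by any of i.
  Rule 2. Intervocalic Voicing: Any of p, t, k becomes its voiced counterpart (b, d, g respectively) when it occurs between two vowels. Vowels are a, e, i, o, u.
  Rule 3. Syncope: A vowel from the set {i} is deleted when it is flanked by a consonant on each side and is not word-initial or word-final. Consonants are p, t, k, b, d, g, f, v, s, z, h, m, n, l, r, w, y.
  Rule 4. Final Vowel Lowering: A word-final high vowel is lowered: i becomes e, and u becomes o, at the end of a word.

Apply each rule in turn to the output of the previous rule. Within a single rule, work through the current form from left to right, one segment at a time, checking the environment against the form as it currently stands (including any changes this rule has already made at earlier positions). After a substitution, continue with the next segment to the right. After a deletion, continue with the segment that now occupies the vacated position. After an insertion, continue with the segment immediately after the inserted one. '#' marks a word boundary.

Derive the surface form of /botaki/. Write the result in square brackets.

[bodade]

Rule 1 Velar Palatalization: [botaki] → [botati]
Rule 2 Intervocalic Voicing: [botati] → [bodadi]
Rule 3 Syncope: no change — [bodadi]
Rule 4 Final Vowel Lowering: [bodadi] → [bodade]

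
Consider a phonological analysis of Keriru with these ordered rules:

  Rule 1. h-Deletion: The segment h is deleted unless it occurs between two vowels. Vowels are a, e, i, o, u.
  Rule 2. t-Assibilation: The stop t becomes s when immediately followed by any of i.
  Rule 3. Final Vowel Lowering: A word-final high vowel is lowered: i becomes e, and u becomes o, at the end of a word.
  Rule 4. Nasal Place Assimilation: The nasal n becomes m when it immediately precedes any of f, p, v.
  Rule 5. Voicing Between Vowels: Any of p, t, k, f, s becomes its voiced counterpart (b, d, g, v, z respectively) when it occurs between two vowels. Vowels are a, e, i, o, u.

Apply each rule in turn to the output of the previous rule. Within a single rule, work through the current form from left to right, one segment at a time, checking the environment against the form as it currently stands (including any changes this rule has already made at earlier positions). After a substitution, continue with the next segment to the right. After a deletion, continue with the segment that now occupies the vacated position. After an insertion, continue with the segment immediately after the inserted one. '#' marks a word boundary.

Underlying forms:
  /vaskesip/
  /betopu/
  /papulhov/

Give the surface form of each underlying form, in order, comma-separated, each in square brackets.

[vaskezip], [bedobo], [pabulov]

/vaskesip/:
  Rule 1 h-Deletion: no change — [vaskesip]
  Rule 2 t-Assibilation: no change — [vaskesip]
  Rule 3 Final Vowel Lowering: no change — [vaskesip]
  Rule 4 Nasal Place Assimilation: no change — [vaskesip]
  Rule 5 Voicing Between Vowels: [vaskesip] → [vaskezip]
/betopu/:
  Rule 1 h-Deletion: no change — [betopu]
  Rule 2 t-Assibilation: no change — [betopu]
  Rule 3 Final Vowel Lowering: [betopu] → [betopo]
  Rule 4 Nasal Place Assimilation: no change — [betopo]
  Rule 5 Voicing Between Vowels: [betopo] → [bedobo]
/papulhov/:
  Rule 1 h-Deletion: [papulhov] → [papulov]
  Rule 2 t-Assibilation: no change — [papulov]
  Rule 3 Final Vowel Lowering: no change — [papulov]
  Rule 4 Nasal Place Assimilation: no change — [papulov]
  Rule 5 Voicing Between Vowels: [papulov] → [pabulov]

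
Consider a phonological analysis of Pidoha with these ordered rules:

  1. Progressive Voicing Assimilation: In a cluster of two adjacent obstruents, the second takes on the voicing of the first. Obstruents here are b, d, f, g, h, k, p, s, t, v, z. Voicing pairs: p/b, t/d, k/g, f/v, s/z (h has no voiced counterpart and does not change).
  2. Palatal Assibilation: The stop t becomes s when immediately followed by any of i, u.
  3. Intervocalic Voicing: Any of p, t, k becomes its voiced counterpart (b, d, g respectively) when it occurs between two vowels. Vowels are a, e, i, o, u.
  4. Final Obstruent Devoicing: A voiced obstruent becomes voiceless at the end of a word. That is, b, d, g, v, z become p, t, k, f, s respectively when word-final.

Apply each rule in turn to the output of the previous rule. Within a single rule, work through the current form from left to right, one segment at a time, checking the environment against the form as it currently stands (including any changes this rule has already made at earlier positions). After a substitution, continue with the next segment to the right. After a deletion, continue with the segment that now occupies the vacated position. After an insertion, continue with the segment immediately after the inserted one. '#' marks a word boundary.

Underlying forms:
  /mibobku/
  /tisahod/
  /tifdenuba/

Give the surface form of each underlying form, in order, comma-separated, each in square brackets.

[mibobgu], [sisahot], [siftenuba]

/mibobku/:
  1 Progressive Voicing Assimilation: [mibobku] → [mibobgu]
  2 Palatal Assibilation: no change — [mibobgu]
  3 Intervocalic Voicing: no change — [mibobgu]
  4 Final Obstruent Devoicing: no change — [mibobgu]
/tisahod/:
  1 Progressive Voicing Assimilation: no change — [tisahod]
  2 Palatal Assibilation: [tisahod] → [sisahod]
  3 Intervocalic Voicing: no change — [sisahod]
  4 Final Obstruent Devoicing: [sisahod] → [sisahot]
/tifdenuba/:
  1 Progressive Voicing Assimilation: [tifdenuba] → [tiftenuba]
  2 Palatal Assibilation: [tiftenuba] → [siftenuba]
  3 Intervocalic Voicing: no change — [siftenuba]
  4 Final Obstruent Devoicing: no change — [siftenuba]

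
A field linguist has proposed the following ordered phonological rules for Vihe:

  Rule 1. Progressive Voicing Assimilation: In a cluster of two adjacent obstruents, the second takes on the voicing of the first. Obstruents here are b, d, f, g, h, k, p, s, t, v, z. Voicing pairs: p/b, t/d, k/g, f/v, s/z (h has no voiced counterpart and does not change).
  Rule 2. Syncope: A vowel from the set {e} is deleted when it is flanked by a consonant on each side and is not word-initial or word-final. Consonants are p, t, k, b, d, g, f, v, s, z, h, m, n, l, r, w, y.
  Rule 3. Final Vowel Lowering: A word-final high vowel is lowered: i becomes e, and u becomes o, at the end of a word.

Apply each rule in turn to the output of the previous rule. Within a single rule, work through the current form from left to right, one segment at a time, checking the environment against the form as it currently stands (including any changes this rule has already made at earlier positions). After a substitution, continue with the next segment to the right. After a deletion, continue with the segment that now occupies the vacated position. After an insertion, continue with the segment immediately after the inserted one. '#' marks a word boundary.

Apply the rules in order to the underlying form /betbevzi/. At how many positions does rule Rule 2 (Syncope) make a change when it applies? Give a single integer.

Rule 1 Progressive Voicing Assimilation: [betbevzi] → [betpevzi]
Rule 2 Syncope: [betpevzi] → [btpvzi]
Rule 3 Final Vowel Lowering: [btpvzi] → [btpvze]
Rule Rule 2 changed 2 position(s).

2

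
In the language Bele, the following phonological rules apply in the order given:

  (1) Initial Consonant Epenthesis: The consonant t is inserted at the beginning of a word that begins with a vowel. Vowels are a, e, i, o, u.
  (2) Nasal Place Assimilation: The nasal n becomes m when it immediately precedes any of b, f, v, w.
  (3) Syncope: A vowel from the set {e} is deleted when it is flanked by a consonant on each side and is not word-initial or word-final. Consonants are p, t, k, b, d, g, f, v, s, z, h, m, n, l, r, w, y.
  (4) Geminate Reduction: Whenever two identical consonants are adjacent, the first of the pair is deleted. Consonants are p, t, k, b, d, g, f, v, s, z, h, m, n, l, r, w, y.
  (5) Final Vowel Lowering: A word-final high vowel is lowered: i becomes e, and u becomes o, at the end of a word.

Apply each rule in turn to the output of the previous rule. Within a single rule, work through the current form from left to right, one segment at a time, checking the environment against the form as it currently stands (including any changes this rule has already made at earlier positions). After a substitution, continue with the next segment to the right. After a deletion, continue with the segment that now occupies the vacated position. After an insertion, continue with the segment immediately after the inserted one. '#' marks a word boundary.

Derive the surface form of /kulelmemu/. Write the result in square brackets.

(1) Initial Consonant Epenthesis: no change — [kulelmemu]
(2) Nasal Place Assimilation: no change — [kulelmemu]
(3) Syncope: [kulelmemu] → [kullmmu]
(4) Geminate Reduction: [kullmmu] → [kulmu]
(5) Final Vowel Lowering: [kulmu] → [kulmo]

[kulmo]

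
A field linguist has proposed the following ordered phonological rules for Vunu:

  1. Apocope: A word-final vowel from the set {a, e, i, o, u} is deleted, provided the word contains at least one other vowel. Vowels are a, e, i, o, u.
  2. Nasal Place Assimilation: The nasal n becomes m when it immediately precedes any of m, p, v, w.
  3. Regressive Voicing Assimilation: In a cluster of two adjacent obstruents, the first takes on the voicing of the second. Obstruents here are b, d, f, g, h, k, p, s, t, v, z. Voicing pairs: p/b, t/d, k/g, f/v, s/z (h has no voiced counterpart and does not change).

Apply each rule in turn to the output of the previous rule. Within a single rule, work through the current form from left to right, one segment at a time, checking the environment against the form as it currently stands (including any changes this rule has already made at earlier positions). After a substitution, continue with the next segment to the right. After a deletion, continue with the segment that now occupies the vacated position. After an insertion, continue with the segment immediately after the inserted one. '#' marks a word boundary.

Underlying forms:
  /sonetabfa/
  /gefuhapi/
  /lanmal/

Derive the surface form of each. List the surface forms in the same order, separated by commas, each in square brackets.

[sonetapf], [gefuhap], [lammal]

/sonetabfa/:
  1 Apocope: [sonetabfa] → [sonetabf]
  2 Nasal Place Assimilation: no change — [sonetabf]
  3 Regressive Voicing Assimilation: [sonetabf] → [sonetapf]
/gefuhapi/:
  1 Apocope: [gefuhapi] → [gefuhap]
  2 Nasal Place Assimilation: no change — [gefuhap]
  3 Regressive Voicing Assimilation: no change — [gefuhap]
/lanmal/:
  1 Apocope: no change — [lanmal]
  2 Nasal Place Assimilation: [lanmal] → [lammal]
  3 Regressive Voicing Assimilation: no change — [lammal]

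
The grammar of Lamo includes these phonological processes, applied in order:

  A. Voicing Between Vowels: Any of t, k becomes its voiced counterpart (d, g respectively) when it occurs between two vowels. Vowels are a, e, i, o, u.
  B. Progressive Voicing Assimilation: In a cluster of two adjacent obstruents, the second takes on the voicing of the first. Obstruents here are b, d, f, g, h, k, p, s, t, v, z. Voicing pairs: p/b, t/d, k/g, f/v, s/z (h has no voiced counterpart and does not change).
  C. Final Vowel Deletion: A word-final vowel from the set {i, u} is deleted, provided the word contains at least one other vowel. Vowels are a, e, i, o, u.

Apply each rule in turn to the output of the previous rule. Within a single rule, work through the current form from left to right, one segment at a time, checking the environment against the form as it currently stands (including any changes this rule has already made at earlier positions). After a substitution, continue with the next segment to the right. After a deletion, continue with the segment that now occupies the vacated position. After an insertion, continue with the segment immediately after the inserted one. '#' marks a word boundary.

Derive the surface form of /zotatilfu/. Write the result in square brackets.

[zodadilf]

A Voicing Between Vowels: [zotatilfu] → [zodadilfu]
B Progressive Voicing Assimilation: no change — [zodadilfu]
C Final Vowel Deletion: [zodadilfu] → [zodadilf]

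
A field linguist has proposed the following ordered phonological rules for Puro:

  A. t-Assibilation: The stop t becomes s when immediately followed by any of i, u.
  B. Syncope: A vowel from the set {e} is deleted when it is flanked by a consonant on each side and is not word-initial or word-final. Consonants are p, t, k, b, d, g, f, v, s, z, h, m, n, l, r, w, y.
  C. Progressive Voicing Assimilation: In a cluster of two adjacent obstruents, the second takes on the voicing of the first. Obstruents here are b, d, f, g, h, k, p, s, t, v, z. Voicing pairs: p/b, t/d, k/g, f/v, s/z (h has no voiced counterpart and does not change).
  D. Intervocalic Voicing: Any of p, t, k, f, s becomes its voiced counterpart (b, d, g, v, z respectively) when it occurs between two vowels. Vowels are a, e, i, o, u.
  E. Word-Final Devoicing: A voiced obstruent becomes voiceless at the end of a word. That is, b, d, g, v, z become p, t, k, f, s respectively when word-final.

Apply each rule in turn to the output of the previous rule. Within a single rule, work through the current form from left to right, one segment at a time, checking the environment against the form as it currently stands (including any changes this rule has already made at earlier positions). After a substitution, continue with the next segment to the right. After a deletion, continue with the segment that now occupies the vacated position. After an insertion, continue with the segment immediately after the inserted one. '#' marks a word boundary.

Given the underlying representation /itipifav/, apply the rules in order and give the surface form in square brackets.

[izibivaf]

A t-Assibilation: [itipifav] → [isipifav]
B Syncope: no change — [isipifav]
C Progressive Voicing Assimilation: no change — [isipifav]
D Intervocalic Voicing: [isipifav] → [izibivav]
E Word-Final Devoicing: [izibivav] → [izibivaf]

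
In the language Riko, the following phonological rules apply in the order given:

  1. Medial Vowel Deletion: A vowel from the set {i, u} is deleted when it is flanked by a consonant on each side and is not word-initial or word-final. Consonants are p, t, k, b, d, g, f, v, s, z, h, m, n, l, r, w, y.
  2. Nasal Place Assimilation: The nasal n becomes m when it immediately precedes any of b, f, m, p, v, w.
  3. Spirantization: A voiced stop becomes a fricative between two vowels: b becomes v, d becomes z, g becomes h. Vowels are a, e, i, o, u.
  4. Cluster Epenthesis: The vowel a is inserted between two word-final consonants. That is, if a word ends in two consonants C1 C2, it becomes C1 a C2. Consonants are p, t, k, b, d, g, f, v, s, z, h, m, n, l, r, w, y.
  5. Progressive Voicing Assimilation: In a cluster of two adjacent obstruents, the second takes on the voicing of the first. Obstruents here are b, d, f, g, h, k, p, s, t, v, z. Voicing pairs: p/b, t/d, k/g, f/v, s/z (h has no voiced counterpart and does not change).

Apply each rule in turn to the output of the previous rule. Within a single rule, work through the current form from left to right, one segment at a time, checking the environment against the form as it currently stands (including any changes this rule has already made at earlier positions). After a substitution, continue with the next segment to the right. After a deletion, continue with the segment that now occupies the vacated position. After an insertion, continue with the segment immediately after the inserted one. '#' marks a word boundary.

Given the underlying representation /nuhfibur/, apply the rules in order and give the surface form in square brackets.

[nhfpar]

1 Medial Vowel Deletion: [nuhfibur] → [nhfbr]
2 Nasal Place Assimilation: no change — [nhfbr]
3 Spirantization: no change — [nhfbr]
4 Cluster Epenthesis: [nhfbr] → [nhfbar]
5 Progressive Voicing Assimilation: [nhfbar] → [nhfpar]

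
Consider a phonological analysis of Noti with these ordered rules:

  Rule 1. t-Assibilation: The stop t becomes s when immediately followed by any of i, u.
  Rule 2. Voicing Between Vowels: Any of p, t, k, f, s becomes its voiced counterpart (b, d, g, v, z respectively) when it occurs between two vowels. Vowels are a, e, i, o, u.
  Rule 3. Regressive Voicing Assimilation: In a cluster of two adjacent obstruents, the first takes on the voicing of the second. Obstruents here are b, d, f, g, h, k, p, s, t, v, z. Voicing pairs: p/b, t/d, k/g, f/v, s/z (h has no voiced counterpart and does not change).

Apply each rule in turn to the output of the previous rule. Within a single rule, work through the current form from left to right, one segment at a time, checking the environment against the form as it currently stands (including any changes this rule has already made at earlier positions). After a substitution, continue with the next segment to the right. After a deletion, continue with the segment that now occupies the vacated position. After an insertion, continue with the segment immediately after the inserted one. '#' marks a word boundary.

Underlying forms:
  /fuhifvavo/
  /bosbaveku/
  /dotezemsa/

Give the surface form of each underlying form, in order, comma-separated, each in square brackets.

/fuhifvavo/:
  Rule 1 t-Assibilation: no change — [fuhifvavo]
  Rule 2 Voicing Between Vowels: no change — [fuhifvavo]
  Rule 3 Regressive Voicing Assimilation: [fuhifvavo] → [fuhivvavo]
/bosbaveku/:
  Rule 1 t-Assibilation: no change — [bosbaveku]
  Rule 2 Voicing Between Vowels: [bosbaveku] → [bosbavegu]
  Rule 3 Regressive Voicing Assimilation: [bosbavegu] → [bozbavegu]
/dotezemsa/:
  Rule 1 t-Assibilation: no change — [dotezemsa]
  Rule 2 Voicing Between Vowels: [dotezemsa] → [dodezemsa]
  Rule 3 Regressive Voicing Assimilation: no change — [dodezemsa]

[fuhivvavo], [bozbavegu], [dodezemsa]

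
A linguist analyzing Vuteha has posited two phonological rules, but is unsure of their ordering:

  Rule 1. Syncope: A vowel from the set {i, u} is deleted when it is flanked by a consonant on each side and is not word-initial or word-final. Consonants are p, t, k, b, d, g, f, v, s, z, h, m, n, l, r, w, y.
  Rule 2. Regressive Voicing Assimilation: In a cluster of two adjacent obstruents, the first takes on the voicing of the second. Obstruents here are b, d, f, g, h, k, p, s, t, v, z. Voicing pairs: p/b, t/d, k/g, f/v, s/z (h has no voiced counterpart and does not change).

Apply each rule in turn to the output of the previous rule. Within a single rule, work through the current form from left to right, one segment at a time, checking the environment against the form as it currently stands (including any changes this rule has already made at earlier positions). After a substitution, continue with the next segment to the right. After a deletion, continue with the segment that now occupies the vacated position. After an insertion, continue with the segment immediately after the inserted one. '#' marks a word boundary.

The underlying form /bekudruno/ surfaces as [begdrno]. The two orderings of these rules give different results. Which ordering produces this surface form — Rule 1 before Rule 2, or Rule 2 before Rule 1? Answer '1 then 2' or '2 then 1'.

Order 1 then 2:
  1 Syncope: [bekudruno] → [bekdrno]
  2 Regressive Voicing Assimilation: [bekdrno] → [begdrno]
  result: [begdrno]
Order 2 then 1:
  2 Regressive Voicing Assimilation: no change — [bekudruno]
  1 Syncope: [bekudruno] → [bekdrno]
  result: [bekdrno]

1 then 2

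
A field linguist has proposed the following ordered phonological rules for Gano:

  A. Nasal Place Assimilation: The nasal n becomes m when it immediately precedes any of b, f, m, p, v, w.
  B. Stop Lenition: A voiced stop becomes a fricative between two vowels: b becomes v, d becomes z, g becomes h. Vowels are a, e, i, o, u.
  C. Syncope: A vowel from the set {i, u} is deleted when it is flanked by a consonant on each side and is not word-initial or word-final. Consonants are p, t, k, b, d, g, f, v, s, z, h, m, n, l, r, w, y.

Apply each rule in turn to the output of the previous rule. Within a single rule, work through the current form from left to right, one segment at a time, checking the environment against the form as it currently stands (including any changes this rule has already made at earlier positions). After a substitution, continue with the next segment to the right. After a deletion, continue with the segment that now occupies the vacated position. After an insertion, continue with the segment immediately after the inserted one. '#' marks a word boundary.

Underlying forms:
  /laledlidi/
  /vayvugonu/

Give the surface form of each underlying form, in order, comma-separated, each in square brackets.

[laledlzi], [vayvhonu]

/laledlidi/:
  A Nasal Place Assimilation: no change — [laledlidi]
  B Stop Lenition: [laledlidi] → [laledlizi]
  C Syncope: [laledlizi] → [laledlzi]
/vayvugonu/:
  A Nasal Place Assimilation: no change — [vayvugonu]
  B Stop Lenition: [vayvugonu] → [vayvuhonu]
  C Syncope: [vayvuhonu] → [vayvhonu]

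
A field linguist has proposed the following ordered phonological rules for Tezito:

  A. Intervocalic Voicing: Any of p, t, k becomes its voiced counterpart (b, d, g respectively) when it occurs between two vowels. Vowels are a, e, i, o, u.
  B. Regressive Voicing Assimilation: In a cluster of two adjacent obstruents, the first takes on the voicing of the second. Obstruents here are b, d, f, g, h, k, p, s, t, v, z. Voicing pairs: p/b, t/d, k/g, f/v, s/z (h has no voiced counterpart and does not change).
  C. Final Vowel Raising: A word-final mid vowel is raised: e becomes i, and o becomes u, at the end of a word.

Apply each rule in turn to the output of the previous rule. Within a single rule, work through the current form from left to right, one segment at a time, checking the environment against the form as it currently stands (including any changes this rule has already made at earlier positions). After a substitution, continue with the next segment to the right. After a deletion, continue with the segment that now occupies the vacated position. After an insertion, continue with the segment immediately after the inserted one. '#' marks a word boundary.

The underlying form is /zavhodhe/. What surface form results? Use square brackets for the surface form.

[zafhothi]

A Intervocalic Voicing: no change — [zavhodhe]
B Regressive Voicing Assimilation: [zavhodhe] → [zafhothe]
C Final Vowel Raising: [zafhothe] → [zafhothi]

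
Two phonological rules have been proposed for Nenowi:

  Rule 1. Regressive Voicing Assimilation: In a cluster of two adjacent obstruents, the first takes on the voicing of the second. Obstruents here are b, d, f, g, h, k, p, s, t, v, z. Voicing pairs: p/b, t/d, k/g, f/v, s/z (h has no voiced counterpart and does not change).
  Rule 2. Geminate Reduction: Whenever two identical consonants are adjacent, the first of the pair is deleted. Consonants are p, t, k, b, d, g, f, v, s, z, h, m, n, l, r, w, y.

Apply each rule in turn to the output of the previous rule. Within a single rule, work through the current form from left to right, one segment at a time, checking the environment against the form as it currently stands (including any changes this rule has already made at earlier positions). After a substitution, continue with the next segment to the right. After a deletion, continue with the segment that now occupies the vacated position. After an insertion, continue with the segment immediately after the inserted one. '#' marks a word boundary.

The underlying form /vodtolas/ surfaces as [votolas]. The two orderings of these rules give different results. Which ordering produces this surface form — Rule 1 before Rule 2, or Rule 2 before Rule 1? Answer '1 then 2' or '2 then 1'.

1 then 2

Order 1 then 2:
  1 Regressive Voicing Assimilation: [vodtolas] → [vottolas]
  2 Geminate Reduction: [vottolas] → [votolas]
  result: [votolas]
Order 2 then 1:
  2 Geminate Reduction: no change — [vodtolas]
  1 Regressive Voicing Assimilation: [vodtolas] → [vottolas]
  result: [vottolas]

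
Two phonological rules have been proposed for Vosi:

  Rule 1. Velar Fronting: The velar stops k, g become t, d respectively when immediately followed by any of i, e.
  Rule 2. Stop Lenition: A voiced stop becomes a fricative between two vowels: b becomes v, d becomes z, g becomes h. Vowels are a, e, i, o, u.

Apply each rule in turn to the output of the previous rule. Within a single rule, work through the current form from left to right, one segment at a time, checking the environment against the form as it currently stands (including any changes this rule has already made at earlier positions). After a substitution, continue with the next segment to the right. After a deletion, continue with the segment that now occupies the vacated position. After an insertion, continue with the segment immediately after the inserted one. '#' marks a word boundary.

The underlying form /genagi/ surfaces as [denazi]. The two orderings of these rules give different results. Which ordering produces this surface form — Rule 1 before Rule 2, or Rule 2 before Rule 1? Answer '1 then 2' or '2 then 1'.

Order 1 then 2:
  1 Velar Fronting: [genagi] → [denadi]
  2 Stop Lenition: [denadi] → [denazi]
  result: [denazi]
Order 2 then 1:
  2 Stop Lenition: [genagi] → [genahi]
  1 Velar Fronting: [genahi] → [denahi]
  result: [denahi]

1 then 2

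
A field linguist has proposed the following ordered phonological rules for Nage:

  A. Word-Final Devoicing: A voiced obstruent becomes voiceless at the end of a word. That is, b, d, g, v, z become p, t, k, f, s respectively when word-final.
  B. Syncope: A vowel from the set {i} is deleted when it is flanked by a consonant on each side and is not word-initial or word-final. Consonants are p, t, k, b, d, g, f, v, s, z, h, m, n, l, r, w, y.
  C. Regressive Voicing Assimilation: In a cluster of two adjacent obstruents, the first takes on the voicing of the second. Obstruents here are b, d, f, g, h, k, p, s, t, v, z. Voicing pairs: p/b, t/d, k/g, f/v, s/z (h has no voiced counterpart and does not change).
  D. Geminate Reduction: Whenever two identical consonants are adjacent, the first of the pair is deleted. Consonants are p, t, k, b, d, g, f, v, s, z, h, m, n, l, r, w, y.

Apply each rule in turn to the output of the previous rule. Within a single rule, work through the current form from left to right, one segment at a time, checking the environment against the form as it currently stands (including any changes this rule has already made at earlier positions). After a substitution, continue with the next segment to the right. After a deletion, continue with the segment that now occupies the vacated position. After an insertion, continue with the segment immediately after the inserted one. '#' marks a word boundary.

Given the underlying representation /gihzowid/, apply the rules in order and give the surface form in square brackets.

[khzowt]

A Word-Final Devoicing: [gihzowid] → [gihzowit]
B Syncope: [gihzowit] → [ghzowt]
C Regressive Voicing Assimilation: [ghzowt] → [khzowt]
D Geminate Reduction: no change — [khzowt]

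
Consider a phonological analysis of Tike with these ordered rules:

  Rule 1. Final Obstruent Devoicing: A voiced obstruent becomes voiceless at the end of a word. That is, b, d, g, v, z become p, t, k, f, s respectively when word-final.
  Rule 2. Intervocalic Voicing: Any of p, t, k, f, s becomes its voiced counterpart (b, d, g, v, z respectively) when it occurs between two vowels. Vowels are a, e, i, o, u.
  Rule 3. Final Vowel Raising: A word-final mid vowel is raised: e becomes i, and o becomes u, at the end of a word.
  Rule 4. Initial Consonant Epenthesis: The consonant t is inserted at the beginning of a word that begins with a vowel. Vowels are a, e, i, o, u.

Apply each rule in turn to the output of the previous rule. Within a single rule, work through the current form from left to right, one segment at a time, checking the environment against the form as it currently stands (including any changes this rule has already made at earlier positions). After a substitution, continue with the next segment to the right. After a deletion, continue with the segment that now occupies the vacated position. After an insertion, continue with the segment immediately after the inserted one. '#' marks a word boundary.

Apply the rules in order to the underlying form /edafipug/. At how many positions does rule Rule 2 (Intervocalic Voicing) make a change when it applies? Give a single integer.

Rule 1 Final Obstruent Devoicing: [edafipug] → [edafipuk]
Rule 2 Intervocalic Voicing: [edafipuk] → [edavibuk]
Rule 3 Final Vowel Raising: no change — [edavibuk]
Rule 4 Initial Consonant Epenthesis: [edavibuk] → [tedavibuk]
Rule Rule 2 changed 2 position(s).

2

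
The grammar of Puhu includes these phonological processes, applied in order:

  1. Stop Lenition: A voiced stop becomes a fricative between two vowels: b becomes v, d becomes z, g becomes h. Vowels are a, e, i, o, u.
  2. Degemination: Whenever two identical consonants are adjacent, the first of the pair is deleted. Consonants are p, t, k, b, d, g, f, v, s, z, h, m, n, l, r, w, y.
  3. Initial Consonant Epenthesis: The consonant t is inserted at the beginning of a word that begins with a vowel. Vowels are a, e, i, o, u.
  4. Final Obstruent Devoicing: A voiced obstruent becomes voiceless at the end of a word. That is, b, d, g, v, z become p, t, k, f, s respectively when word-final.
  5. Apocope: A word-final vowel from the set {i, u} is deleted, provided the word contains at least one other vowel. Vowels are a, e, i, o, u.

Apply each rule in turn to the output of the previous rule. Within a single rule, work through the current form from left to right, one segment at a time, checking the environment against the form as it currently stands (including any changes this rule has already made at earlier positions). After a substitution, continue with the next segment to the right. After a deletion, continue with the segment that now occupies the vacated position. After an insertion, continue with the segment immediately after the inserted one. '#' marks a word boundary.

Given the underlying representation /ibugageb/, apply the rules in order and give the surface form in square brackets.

1 Stop Lenition: [ibugageb] → [ivuhaheb]
2 Degemination: no change — [ivuhaheb]
3 Initial Consonant Epenthesis: [ivuhaheb] → [tivuhaheb]
4 Final Obstruent Devoicing: [tivuhaheb] → [tivuhahep]
5 Apocope: no change — [tivuhahep]

[tivuhahep]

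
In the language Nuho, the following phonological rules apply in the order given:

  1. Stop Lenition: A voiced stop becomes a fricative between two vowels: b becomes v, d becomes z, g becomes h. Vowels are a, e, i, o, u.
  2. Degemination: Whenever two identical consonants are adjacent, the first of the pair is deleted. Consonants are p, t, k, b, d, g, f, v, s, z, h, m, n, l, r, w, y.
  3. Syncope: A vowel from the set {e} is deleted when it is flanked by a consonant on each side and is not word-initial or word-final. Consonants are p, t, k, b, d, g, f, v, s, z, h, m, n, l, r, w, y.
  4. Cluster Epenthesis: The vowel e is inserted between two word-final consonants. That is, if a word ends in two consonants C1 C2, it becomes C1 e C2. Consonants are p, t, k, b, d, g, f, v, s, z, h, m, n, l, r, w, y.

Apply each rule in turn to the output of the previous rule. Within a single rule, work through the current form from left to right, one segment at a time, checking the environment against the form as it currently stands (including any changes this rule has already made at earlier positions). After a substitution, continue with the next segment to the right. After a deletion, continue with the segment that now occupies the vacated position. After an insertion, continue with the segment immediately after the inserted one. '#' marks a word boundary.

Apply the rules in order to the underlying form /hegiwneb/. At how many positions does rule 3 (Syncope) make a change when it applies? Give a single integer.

1 Stop Lenition: [hegiwneb] → [hehiwneb]
2 Degemination: no change — [hehiwneb]
3 Syncope: [hehiwneb] → [hhiwnb]
4 Cluster Epenthesis: [hhiwnb] → [hhiwneb]
Rule 3 changed 2 position(s).

2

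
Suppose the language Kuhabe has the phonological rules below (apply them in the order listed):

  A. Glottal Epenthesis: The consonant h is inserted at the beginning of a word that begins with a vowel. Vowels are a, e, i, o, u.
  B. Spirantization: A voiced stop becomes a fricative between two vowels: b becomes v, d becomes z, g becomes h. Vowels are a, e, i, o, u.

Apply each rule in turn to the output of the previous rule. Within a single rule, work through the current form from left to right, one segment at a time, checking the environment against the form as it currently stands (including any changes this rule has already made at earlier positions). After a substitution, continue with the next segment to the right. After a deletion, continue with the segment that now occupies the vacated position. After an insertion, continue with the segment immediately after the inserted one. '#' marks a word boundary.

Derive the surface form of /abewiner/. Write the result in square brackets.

A Glottal Epenthesis: [abewiner] → [habewiner]
B Spirantization: [habewiner] → [havewiner]

[havewiner]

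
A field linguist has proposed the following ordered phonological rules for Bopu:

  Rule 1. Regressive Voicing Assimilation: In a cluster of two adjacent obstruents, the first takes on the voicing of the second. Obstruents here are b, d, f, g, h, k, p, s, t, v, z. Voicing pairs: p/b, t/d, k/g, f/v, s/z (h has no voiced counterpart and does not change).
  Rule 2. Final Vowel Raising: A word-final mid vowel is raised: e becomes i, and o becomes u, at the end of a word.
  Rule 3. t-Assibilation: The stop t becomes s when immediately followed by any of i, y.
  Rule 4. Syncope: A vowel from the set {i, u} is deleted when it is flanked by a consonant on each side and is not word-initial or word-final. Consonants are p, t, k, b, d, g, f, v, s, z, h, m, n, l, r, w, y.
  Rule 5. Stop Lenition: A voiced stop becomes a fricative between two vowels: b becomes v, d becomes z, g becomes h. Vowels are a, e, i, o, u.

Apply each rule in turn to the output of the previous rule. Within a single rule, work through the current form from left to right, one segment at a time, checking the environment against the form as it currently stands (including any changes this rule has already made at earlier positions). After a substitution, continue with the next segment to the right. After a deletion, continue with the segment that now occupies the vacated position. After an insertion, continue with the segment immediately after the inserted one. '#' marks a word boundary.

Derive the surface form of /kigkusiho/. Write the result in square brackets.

[kkkshu]

Rule 1 Regressive Voicing Assimilation: [kigkusiho] → [kikkusiho]
Rule 2 Final Vowel Raising: [kikkusiho] → [kikkusihu]
Rule 3 t-Assibilation: no change — [kikkusihu]
Rule 4 Syncope: [kikkusihu] → [kkkshu]
Rule 5 Stop Lenition: no change — [kkkshu]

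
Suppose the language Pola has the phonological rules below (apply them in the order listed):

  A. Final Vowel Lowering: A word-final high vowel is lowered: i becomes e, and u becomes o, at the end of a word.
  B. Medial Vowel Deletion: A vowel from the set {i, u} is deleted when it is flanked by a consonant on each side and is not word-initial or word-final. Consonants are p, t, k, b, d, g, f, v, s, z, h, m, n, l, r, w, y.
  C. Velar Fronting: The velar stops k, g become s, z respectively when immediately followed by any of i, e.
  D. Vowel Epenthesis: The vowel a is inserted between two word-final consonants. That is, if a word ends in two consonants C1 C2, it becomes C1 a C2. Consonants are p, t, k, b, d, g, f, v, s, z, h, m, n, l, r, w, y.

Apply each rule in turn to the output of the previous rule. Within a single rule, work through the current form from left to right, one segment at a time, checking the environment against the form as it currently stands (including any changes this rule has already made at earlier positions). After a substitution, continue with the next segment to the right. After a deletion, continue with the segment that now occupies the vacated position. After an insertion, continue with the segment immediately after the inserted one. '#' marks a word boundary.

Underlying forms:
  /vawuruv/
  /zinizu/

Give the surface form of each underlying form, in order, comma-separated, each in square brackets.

/vawuruv/:
  A Final Vowel Lowering: no change — [vawuruv]
  B Medial Vowel Deletion: [vawuruv] → [vawrv]
  C Velar Fronting: no change — [vawrv]
  D Vowel Epenthesis: [vawrv] → [vawrav]
/zinizu/:
  A Final Vowel Lowering: [zinizu] → [zinizo]
  B Medial Vowel Deletion: [zinizo] → [znzo]
  C Velar Fronting: no change — [znzo]
  D Vowel Epenthesis: no change — [znzo]

[vawrav], [znzo]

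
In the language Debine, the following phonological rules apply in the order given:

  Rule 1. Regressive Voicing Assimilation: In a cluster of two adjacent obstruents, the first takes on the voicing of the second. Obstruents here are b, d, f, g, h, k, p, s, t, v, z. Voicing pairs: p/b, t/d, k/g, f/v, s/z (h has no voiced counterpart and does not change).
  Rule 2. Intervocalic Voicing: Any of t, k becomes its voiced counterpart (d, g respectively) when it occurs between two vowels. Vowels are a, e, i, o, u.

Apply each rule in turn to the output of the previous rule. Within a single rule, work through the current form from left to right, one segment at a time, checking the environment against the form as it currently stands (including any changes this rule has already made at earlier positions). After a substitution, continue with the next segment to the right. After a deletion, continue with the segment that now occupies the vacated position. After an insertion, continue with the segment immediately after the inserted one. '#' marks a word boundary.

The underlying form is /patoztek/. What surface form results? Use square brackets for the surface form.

[padostek]

Rule 1 Regressive Voicing Assimilation: [patoztek] → [patostek]
Rule 2 Intervocalic Voicing: [patostek] → [padostek]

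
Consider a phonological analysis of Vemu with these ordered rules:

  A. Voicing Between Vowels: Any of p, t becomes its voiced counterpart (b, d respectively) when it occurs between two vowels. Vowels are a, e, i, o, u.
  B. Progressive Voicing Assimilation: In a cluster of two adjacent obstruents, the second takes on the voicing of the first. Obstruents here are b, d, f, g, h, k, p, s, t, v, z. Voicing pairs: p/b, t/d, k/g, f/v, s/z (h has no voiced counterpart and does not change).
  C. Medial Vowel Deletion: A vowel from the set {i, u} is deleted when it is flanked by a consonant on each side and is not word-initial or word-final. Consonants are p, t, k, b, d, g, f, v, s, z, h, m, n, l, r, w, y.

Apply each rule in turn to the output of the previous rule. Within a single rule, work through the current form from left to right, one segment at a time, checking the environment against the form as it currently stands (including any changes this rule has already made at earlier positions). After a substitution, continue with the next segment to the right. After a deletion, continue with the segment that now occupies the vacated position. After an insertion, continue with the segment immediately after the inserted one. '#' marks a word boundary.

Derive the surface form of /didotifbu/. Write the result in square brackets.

[ddodfpu]

A Voicing Between Vowels: [didotifbu] → [didodifbu]
B Progressive Voicing Assimilation: [didodifbu] → [didodifpu]
C Medial Vowel Deletion: [didodifpu] → [ddodfpu]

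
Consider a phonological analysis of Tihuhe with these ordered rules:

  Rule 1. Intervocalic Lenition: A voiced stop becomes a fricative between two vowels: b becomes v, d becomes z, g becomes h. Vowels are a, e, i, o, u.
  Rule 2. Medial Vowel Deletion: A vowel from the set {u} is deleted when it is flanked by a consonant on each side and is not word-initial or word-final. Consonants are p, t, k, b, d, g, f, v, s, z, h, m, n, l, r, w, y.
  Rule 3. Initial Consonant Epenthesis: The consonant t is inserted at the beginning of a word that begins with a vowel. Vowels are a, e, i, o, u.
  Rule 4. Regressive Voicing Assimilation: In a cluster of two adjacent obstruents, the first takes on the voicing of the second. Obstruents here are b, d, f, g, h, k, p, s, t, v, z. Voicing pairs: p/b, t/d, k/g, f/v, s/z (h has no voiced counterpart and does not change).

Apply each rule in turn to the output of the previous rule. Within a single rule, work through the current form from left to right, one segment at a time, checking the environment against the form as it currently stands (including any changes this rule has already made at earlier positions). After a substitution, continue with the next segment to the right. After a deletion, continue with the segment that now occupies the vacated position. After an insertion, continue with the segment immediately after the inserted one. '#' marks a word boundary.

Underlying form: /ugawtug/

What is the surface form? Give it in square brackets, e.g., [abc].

Rule 1 Intervocalic Lenition: [ugawtug] → [uhawtug]
Rule 2 Medial Vowel Deletion: [uhawtug] → [uhawtg]
Rule 3 Initial Consonant Epenthesis: [uhawtg] → [tuhawtg]
Rule 4 Regressive Voicing Assimilation: [tuhawtg] → [tuhawdg]

[tuhawdg]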